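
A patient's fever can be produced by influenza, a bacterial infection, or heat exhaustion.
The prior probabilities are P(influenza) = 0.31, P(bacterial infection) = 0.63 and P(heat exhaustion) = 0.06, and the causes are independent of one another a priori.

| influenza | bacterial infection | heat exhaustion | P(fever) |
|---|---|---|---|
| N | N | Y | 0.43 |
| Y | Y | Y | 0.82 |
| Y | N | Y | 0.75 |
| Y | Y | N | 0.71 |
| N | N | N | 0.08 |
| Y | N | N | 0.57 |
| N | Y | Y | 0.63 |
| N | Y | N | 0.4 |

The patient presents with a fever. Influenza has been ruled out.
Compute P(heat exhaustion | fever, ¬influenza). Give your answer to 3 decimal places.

P(heat exhaustion | fever, ¬influenza) ≈ 0.112

P(fever | ¬influenza) = 0.08·0.37·0.94 + 0.43·0.37·0.06 + 0.4·0.63·0.94 + 0.63·0.63·0.06 = 0.027824 + 0.009546 + 0.236880 + 0.023814 = 0.298064
Restricting to configurations with heat exhaustion present: 0.009546 + 0.023814 = 0.033360.
So P(heat exhaustion | fever, ¬influenza) = 0.033360/0.298064 ≈ 0.112.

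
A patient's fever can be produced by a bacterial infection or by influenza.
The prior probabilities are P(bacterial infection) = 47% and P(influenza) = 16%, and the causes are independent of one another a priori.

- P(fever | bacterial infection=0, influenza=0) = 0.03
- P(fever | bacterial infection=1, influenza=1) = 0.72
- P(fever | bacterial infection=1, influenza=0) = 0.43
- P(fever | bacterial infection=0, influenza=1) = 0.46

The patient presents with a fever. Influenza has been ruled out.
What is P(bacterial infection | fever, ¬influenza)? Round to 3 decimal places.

Sum P(fever|·) weighted by the priors over both values of bacterial infection:
  P(fever | ¬influenza) = 0.03·0.53 + 0.43·0.47
        = 0.015900 + 0.202100 = 0.218000
Keeping only the bacterial infection-present terms gives 0.202100, so
  P(bacterial infection | fever, ¬influenza) = 0.202100 / 0.218000 ≈ 0.927

P(bacterial infection | fever, ¬influenza) ≈ 0.927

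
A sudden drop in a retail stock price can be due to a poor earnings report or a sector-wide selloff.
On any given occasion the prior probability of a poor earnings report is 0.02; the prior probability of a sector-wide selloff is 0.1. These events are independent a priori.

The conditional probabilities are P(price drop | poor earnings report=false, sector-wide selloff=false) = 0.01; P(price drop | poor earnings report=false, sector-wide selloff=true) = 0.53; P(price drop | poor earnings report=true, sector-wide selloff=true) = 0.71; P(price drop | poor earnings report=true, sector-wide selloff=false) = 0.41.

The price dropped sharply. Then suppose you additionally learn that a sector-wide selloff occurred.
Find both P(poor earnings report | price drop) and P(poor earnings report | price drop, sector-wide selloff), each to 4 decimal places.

P(poor earnings report | price drop) ≈ 0.1265; P(poor earnings report | price drop, sector-wide selloff) ≈ 0.0266

Weight on poor earnings report=true, given the evidence: 0.007380 + 0.001420 = 0.008800
The normalizing constant is 0.01·0.98·0.9 + 0.53·0.98·0.1 + 0.41·0.02·0.9 + 0.71·0.02·0.1 = 0.069560
Posterior = 0.008800 / 0.069560 ≈ 0.1265

With the extra evidence:
By total probability over both values of poor earnings report:
  P(price drop | sector-wide selloff) = 0.53×0.98 + 0.71×0.02
        = 0.519400 + 0.014200 = 0.533600
The terms with poor earnings report present sum to 0.014200, so
  P(poor earnings report | price drop, sector-wide selloff) = 0.014200 / 0.533600 ≈ 0.0266
Conditioning on sector-wide selloff lowers the posterior on poor earnings report: the classic explaining-away effect in a common-effect structure.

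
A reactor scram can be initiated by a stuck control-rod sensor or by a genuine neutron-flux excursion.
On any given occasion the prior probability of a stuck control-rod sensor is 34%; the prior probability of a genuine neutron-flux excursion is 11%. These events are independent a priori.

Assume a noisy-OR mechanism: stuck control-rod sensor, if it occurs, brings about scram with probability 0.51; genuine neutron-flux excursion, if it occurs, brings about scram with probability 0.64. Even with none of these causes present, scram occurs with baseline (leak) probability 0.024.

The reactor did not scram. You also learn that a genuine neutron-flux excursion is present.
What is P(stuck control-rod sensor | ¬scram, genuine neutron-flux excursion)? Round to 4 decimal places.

Under noisy-OR, P(scram | causes) = 1 − (1−0.024)·∏(1−qᵢ) over the active causes.
Weight on stuck control-rod sensor=true, given the evidence: 0.172166·0.34 = 0.058536
The normalizing constant is 0.35136·0.66 + 0.172166·0.34 = 0.290434
P(stuck control-rod sensor | ¬scram, genuine neutron-flux excursion) = 0.058536/0.290434 ≈ 0.2015

P(stuck control-rod sensor | ¬scram, genuine neutron-flux excursion) ≈ 0.2015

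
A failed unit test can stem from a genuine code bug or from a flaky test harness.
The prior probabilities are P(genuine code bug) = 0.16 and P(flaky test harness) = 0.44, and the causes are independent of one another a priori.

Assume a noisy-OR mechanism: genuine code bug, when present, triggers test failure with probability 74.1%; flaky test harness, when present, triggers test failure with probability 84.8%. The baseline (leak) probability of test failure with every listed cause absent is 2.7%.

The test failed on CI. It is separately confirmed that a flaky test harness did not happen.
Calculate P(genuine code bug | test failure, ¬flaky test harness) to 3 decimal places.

P(genuine code bug | test failure, ¬flaky test harness) ≈ 0.841

Under noisy-OR, P(test failure | causes) = 1 − (1−0.027)·∏(1−qᵢ) over the active causes.
Enumerate both values of genuine code bug and weight by the priors:
  P(test failure | ¬flaky test harness) = 0.027*0.84 + 0.747993*0.16
        = 0.022680 + 0.119679 = 0.142359
Keeping only the genuine code bug-present terms gives 0.119679, so
  P(genuine code bug | test failure, ¬flaky test harness) = 0.119679 / 0.142359 ≈ 0.841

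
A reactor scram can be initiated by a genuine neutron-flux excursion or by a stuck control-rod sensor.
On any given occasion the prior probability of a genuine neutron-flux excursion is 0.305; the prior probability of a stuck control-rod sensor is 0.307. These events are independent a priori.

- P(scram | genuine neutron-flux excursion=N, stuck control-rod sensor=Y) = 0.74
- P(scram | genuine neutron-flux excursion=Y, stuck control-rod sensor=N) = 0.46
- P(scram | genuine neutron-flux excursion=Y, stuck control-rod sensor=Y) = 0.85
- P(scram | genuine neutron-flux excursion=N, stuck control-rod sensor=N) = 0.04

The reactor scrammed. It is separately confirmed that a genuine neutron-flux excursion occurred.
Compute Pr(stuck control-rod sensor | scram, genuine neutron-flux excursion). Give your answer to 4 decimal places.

Weight on stuck control-rod sensor=true, given the evidence: 0.85·0.307 = 0.260950
Denominator P(scram | genuine neutron-flux excursion): 0.46·0.693 + 0.85·0.307 = 0.579730
P(stuck control-rod sensor | scram, genuine neutron-flux excursion) = 0.260950/0.579730 ≈ 0.4501

Pr(stuck control-rod sensor | scram, genuine neutron-flux excursion) ≈ 0.4501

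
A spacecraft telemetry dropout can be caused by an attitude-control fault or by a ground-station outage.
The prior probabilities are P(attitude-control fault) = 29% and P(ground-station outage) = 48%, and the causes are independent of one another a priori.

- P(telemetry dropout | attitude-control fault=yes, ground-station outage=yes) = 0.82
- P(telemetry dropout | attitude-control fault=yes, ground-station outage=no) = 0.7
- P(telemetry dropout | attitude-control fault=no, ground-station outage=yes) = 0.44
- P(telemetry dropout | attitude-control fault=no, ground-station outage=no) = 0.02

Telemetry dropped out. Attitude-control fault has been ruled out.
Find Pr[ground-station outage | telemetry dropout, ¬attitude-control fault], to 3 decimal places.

Pr[ground-station outage | telemetry dropout, ¬attitude-control fault] ≈ 0.953

P(telemetry dropout | ¬attitude-control fault) = 0.02·0.52 + 0.44·0.48 = 0.010400 + 0.211200 = 0.221600
Of this, 0.211200 comes from 0.44·0.48 (the ground-station outage=true cases).
So P(ground-station outage | telemetry dropout, ¬attitude-control fault) = 0.211200/0.221600 ≈ 0.953.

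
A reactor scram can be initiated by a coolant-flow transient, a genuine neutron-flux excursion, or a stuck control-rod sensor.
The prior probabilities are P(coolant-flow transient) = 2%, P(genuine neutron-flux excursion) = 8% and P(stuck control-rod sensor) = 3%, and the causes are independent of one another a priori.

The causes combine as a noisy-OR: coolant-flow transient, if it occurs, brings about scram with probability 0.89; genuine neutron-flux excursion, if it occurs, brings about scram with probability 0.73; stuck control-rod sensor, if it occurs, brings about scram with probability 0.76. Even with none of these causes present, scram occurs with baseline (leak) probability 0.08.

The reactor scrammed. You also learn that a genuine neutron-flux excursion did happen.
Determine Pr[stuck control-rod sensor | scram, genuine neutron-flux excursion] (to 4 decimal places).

Under noisy-OR, P(scram | causes) = 1 − (1−0.08)·∏(1−qᵢ) over the active causes.
Enumerate the 4 (coolant-flow transient, stuck control-rod sensor) configurations and weight by the priors:
  P(scram | genuine neutron-flux excursion) = 0.7516×0.98×0.97 + 0.940384×0.98×0.03 + 0.972676×0.02×0.97 + 0.993442×0.02×0.03
        = 0.714471 + 0.027647 + 0.018870 + 0.000596 = 0.761584
Keeping only the stuck control-rod sensor-present terms gives 0.028243, so
  P(stuck control-rod sensor | scram, genuine neutron-flux excursion) = 0.028243 / 0.761584 ≈ 0.0371

Pr[stuck control-rod sensor | scram, genuine neutron-flux excursion] ≈ 0.0371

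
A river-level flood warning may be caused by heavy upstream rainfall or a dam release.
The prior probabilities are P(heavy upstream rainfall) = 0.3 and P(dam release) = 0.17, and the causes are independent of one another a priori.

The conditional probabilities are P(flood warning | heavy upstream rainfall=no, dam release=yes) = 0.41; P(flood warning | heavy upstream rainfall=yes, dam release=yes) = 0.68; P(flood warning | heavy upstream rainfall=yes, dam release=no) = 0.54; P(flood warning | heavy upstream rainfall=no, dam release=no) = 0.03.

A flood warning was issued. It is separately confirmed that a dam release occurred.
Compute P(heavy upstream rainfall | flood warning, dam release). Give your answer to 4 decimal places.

P(flood warning | dam release) = 0.41×0.7 + 0.68×0.3 = 0.287000 + 0.204000 = 0.491000
Restricting to configurations with heavy upstream rainfall present: 0.68×0.3 = 0.204000.
So P(heavy upstream rainfall | flood warning, dam release) = 0.204000/0.491000 ≈ 0.4155.

P(heavy upstream rainfall | flood warning, dam release) ≈ 0.4155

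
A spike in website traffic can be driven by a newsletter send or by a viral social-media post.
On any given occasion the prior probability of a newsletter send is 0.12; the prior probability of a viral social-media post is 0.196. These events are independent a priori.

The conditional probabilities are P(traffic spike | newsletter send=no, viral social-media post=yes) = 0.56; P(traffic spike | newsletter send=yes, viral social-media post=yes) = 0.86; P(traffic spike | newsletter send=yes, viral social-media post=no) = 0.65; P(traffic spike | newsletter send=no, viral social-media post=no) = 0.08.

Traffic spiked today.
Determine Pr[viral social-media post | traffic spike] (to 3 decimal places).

Pr[viral social-media post | traffic spike] ≈ 0.495

For the numerator, keep only viral social-media post=true terms: 0.096589 + 0.020227 = 0.116816
Normalizer over all consistent configurations: 0.08×0.88×0.804 + 0.56×0.88×0.196 + 0.65×0.12×0.804 + 0.86×0.12×0.196 = 0.236130
Posterior = 0.116816 / 0.236130 ≈ 0.495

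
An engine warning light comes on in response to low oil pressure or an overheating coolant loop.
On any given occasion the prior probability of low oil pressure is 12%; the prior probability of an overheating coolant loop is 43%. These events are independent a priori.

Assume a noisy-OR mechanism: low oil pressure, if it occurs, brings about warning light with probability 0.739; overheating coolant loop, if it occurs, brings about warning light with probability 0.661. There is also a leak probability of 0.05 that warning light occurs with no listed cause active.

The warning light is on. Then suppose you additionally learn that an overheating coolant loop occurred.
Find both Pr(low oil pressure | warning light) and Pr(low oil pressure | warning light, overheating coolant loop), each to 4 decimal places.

Pr(low oil pressure | warning light) ≈ 0.2595; Pr(low oil pressure | warning light, overheating coolant loop) ≈ 0.1556

Under noisy-OR, P(warning light | causes) = 1 − (1−0.05)·∏(1−qᵢ) over the active causes.
Enumerate the 4 (low oil pressure, overheating coolant loop) configurations and weight by the priors:
  P(warning light) = 0.05*0.88*0.57 + 0.67795*0.88*0.43 + 0.75205*0.12*0.57 + 0.915945*0.12*0.43
        = 0.025080 + 0.256536 + 0.051440 + 0.047263 = 0.380319
Keeping only the low oil pressure-present terms gives 0.098703, so
  P(low oil pressure | warning light) = 0.098703 / 0.380319 ≈ 0.2595

With the extra evidence:
Numerator (weight on configurations with low oil pressure): 0.915945*0.12 = 0.109913
Denominator P(warning light | overheating coolant loop): 0.67795*0.88 + 0.915945*0.12 = 0.706509
Posterior = 0.109913 / 0.706509 ≈ 0.1556
Conditioning on overheating coolant loop lowers the posterior on low oil pressure: the classic explaining-away effect in a common-effect structure.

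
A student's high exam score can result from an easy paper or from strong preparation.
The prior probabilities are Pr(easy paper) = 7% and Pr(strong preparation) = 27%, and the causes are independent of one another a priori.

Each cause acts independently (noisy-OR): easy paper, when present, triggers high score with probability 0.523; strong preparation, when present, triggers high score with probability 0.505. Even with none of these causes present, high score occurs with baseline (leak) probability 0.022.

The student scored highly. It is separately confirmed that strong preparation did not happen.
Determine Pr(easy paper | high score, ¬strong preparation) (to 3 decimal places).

Under noisy-OR, P(high score | causes) = 1 − (1−0.022)·∏(1−qᵢ) over the active causes.
P(high score | ¬strong preparation) = 0.022*0.93 + 0.533494*0.07 = 0.020460 + 0.037345 = 0.057805
Restricting to configurations with easy paper present: 0.533494*0.07 = 0.037345.
P(easy paper | high score, ¬strong preparation) = 0.037345 / 0.057805 ≈ 0.646

Pr(easy paper | high score, ¬strong preparation) ≈ 0.646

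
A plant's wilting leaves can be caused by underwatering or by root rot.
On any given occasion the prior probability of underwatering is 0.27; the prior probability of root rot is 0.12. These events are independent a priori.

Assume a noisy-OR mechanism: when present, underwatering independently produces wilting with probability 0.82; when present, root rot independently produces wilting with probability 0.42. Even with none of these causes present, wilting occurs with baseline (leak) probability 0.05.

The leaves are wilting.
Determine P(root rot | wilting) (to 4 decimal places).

Under noisy-OR, P(wilting | causes) = 1 − (1−0.05)·∏(1−qᵢ) over the active causes.
Enumerate the 4 (underwatering, root rot) configurations and weight by the priors:
  P(wilting) = 0.05*0.73*0.88 + 0.449*0.73*0.12 + 0.829*0.27*0.88 + 0.90082*0.27*0.12
        = 0.032120 + 0.039332 + 0.196970 + 0.029187 = 0.297609
Keeping only the root rot-present terms gives 0.068519, so
  P(root rot | wilting) = 0.068519 / 0.297609 ≈ 0.2302

P(root rot | wilting) ≈ 0.2302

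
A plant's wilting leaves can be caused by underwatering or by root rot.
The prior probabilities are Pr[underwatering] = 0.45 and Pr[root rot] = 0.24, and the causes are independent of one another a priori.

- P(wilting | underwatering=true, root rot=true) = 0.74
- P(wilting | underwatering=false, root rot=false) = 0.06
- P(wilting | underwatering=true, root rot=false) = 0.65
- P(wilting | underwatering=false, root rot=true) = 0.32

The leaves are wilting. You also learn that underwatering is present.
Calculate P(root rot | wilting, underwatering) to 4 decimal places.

P(root rot | wilting, underwatering) ≈ 0.2644

Enumerate both values of root rot and weight by the priors:
  P(wilting | underwatering) = 0.65*0.76 + 0.74*0.24
        = 0.494000 + 0.177600 = 0.671600
Configurations with root rot contribute 0.177600, so
  P(root rot | wilting, underwatering) = 0.177600 / 0.671600 ≈ 0.2644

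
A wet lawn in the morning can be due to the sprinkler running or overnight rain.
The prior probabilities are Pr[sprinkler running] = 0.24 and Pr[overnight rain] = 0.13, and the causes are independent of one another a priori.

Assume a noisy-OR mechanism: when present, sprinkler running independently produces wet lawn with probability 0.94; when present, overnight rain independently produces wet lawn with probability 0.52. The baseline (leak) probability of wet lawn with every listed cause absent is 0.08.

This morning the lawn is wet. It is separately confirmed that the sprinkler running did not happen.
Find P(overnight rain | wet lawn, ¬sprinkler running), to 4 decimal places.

P(overnight rain | wet lawn, ¬sprinkler running) ≈ 0.5105

Under noisy-OR, P(wet lawn | causes) = 1 − (1−0.08)·∏(1−qᵢ) over the active causes.
For the numerator, keep only overnight rain=true terms: 0.5584·0.13 = 0.072592
Normalizer over all consistent configurations: 0.08·0.87 + 0.5584·0.13 = 0.142192
Posterior = 0.072592 / 0.142192 ≈ 0.5105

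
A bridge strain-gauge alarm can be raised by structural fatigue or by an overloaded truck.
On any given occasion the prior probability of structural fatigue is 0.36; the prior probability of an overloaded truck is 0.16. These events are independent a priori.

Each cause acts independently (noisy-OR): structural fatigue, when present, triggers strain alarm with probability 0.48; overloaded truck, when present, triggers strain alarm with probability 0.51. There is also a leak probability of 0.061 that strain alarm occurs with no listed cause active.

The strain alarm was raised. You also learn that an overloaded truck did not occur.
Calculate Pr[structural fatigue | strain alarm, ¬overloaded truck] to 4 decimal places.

Pr[structural fatigue | strain alarm, ¬overloaded truck] ≈ 0.8251

Under noisy-OR, P(strain alarm | causes) = 1 − (1−0.061)·∏(1−qᵢ) over the active causes.
Enumerate both values of structural fatigue and weight by the priors:
  P(strain alarm | ¬overloaded truck) = 0.061*0.64 + 0.51172*0.36
        = 0.039040 + 0.184219 = 0.223259
Configurations with structural fatigue contribute 0.184219, so
  P(structural fatigue | strain alarm, ¬overloaded truck) = 0.184219 / 0.223259 ≈ 0.8251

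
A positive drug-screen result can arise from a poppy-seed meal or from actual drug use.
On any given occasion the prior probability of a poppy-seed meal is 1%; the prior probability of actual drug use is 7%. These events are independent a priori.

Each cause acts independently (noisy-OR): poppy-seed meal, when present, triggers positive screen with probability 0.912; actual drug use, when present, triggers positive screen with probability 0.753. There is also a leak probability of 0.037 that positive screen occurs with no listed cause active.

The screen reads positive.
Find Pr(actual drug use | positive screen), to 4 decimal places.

Under noisy-OR, P(positive screen | causes) = 1 − (1−0.037)·∏(1−qᵢ) over the active causes.
P(positive screen) = 0.037·0.99·0.93 + 0.762139·0.99·0.07 + 0.915256·0.01·0.93 + 0.979068·0.01·0.07 = 0.034066 + 0.052816 + 0.008512 + 0.000685 = 0.096079
The actual drug use-present share is 0.052816 + 0.000685 = 0.053501.
So P(actual drug use | positive screen) = 0.053501/0.096079 ≈ 0.5568.

Pr(actual drug use | positive screen) ≈ 0.5568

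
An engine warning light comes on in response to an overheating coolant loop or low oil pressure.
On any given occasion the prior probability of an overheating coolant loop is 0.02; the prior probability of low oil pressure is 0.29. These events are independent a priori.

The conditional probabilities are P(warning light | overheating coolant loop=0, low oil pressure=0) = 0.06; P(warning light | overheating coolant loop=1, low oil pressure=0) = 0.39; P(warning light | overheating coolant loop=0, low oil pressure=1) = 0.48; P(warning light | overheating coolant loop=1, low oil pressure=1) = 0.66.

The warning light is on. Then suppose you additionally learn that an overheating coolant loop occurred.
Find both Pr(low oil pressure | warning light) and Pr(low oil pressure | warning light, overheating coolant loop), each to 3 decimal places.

For the numerator, keep only low oil pressure=true terms: 0.136416 + 0.003828 = 0.140244
The normalizing constant is 0.06*0.98*0.71 + 0.48*0.98*0.29 + 0.39*0.02*0.71 + 0.66*0.02*0.29 = 0.187530
Posterior = 0.140244 / 0.187530 ≈ 0.748

With the extra evidence:
P(warning light | overheating coolant loop) = 0.39·0.71 + 0.66·0.29 = 0.276900 + 0.191400 = 0.468300
The low oil pressure-present share is 0.66·0.29 = 0.191400.
Hence the posterior is 0.191400/0.468300 ≈ 0.409.
This is intercausal reasoning (explaining away): once overheating coolant loop accounts for the warning light, low oil pressure becomes less likely.

Pr(low oil pressure | warning light) ≈ 0.748; Pr(low oil pressure | warning light, overheating coolant loop) ≈ 0.409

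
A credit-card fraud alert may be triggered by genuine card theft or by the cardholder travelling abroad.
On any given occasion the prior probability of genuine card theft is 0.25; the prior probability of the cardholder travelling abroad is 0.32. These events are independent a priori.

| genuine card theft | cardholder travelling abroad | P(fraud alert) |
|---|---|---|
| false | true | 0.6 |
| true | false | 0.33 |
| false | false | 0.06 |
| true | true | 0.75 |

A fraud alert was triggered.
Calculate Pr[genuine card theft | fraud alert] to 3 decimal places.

Pr[genuine card theft | fraud alert] ≈ 0.399

By total probability over the 4 (genuine card theft, cardholder travelling abroad) configurations:
  P(fraud alert) = 0.06*0.75*0.68 + 0.6*0.75*0.32 + 0.33*0.25*0.68 + 0.75*0.25*0.32
        = 0.030600 + 0.144000 + 0.056100 + 0.060000 = 0.290700
The terms with genuine card theft present sum to 0.116100, so
  P(genuine card theft | fraud alert) = 0.116100 / 0.290700 ≈ 0.399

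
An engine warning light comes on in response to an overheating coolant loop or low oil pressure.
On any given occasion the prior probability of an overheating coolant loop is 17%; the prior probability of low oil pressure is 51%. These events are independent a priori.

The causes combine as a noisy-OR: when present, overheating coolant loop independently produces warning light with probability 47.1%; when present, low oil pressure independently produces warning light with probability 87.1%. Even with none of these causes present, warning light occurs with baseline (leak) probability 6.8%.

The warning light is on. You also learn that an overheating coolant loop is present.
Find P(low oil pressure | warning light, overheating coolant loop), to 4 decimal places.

Under noisy-OR, P(warning light | causes) = 1 − (1−0.068)·∏(1−qᵢ) over the active causes.
Sum P(warning light|·) weighted by the priors over both values of low oil pressure:
  P(warning light | overheating coolant loop) = 0.506972·0.49 + 0.936399·0.51
        = 0.248416 + 0.477563 = 0.725979
Configurations with low oil pressure contribute 0.477563, so
  P(low oil pressure | warning light, overheating coolant loop) = 0.477563 / 0.725979 ≈ 0.6578

P(low oil pressure | warning light, overheating coolant loop) ≈ 0.6578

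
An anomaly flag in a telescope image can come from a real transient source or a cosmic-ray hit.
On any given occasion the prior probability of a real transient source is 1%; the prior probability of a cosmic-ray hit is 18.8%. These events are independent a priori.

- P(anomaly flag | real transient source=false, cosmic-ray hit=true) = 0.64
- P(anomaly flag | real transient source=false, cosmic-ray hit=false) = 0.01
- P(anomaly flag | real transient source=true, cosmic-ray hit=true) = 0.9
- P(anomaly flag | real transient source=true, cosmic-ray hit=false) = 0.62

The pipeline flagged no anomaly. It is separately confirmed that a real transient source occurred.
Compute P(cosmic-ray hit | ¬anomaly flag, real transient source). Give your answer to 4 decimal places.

P(cosmic-ray hit | ¬anomaly flag, real transient source) ≈ 0.0574

For the numerator, keep only cosmic-ray hit=true terms: 0.1·0.188 = 0.018800
Normalizer over all consistent configurations: 0.38·0.812 + 0.1·0.188 = 0.327360
Posterior = 0.018800 / 0.327360 ≈ 0.0574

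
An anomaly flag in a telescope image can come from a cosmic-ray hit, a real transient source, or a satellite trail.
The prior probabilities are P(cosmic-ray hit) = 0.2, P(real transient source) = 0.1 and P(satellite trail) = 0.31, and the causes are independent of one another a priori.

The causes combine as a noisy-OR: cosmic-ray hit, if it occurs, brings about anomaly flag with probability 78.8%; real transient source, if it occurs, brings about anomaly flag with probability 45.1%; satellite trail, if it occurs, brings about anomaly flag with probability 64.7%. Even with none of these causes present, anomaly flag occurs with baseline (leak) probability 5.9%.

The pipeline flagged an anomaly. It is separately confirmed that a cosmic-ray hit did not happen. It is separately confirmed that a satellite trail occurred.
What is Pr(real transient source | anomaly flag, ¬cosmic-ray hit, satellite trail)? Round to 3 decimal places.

Pr(real transient source | anomaly flag, ¬cosmic-ray hit, satellite trail) ≈ 0.120

Under noisy-OR, P(anomaly flag | causes) = 1 − (1−0.059)·∏(1−qᵢ) over the active causes.
Numerator (weight on configurations with real transient source): 0.817637*0.1 = 0.081764
The normalizing constant is 0.667827*0.9 + 0.817637*0.1 = 0.682808
P(real transient source | anomaly flag, ¬cosmic-ray hit, satellite trail) = 0.081764/0.682808 ≈ 0.120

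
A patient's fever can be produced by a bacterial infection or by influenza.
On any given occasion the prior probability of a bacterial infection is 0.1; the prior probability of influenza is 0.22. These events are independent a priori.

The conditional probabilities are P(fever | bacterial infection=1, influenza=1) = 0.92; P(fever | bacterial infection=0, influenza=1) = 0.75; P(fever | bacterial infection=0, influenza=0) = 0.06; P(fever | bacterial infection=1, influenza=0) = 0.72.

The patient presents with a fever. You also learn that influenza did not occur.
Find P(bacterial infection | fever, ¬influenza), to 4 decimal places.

P(bacterial infection | fever, ¬influenza) ≈ 0.5714

By total probability over both values of bacterial infection:
  P(fever | ¬influenza) = 0.06·0.9 + 0.72·0.1
        = 0.054000 + 0.072000 = 0.126000
Keeping only the bacterial infection-present terms gives 0.072000, so
  P(bacterial infection | fever, ¬influenza) = 0.072000 / 0.126000 ≈ 0.5714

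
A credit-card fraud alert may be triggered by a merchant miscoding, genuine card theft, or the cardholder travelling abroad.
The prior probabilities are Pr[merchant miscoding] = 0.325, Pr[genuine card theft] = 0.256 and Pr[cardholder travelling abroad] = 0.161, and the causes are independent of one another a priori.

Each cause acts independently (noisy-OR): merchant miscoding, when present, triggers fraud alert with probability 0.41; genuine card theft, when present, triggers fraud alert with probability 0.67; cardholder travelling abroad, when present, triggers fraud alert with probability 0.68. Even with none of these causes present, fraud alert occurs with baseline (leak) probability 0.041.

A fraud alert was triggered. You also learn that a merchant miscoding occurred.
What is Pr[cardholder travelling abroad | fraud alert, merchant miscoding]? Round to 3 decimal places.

Under noisy-OR, P(fraud alert | causes) = 1 − (1−0.041)·∏(1−qᵢ) over the active causes.
Enumerate the 4 (genuine card theft, cardholder travelling abroad) configurations and weight by the priors:
  P(fraud alert | merchant miscoding) = 0.43419*0.744*0.839 + 0.818941*0.744*0.161 + 0.813283*0.256*0.839 + 0.94025*0.256*0.161
        = 0.271028 + 0.098096 + 0.174680 + 0.038753 = 0.582557
The terms with cardholder travelling abroad present sum to 0.136849, so
  P(cardholder travelling abroad | fraud alert, merchant miscoding) = 0.136849 / 0.582557 ≈ 0.235

Pr[cardholder travelling abroad | fraud alert, merchant miscoding] ≈ 0.235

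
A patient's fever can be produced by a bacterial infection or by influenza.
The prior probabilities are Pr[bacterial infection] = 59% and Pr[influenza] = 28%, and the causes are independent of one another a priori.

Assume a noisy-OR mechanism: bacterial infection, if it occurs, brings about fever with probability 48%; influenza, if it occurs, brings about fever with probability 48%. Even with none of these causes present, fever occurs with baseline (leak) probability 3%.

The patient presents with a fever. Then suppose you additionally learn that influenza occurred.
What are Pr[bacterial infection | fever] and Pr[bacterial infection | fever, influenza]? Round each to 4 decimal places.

Pr[bacterial infection | fever] ≈ 0.8349; Pr[bacterial infection | fever, influenza] ≈ 0.6817

Under noisy-OR, P(fever | causes) = 1 − (1−0.03)·∏(1−qᵢ) over the active causes.
Weight on bacterial infection=true, given the evidence: 0.210531 + 0.121870 = 0.332401
The normalizing constant is 0.03·0.41·0.72 + 0.4956·0.41·0.28 + 0.4956·0.59·0.72 + 0.737712·0.59·0.28 = 0.398152
Posterior = 0.332401 / 0.398152 ≈ 0.8349

With the extra evidence:
P(fever | influenza) = 0.4956*0.41 + 0.737712*0.59 = 0.203196 + 0.435250 = 0.638446
The bacterial infection-present share is 0.737712*0.59 = 0.435250.
So P(bacterial infection | fever, influenza) = 0.435250/0.638446 ≈ 0.6817.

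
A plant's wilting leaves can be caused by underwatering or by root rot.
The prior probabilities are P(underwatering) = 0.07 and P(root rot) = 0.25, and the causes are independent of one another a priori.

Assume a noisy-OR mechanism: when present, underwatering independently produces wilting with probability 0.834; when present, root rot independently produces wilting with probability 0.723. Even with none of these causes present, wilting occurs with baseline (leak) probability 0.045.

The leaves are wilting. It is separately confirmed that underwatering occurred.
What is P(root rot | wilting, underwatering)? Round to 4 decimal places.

P(root rot | wilting, underwatering) ≈ 0.2747

Under noisy-OR, P(wilting | causes) = 1 − (1−0.045)·∏(1−qᵢ) over the active causes.
By total probability over both values of root rot:
  P(wilting | underwatering) = 0.84147*0.75 + 0.956087*0.25
        = 0.631103 + 0.239022 = 0.870125
The terms with root rot present sum to 0.239022, so
  P(root rot | wilting, underwatering) = 0.239022 / 0.870125 ≈ 0.2747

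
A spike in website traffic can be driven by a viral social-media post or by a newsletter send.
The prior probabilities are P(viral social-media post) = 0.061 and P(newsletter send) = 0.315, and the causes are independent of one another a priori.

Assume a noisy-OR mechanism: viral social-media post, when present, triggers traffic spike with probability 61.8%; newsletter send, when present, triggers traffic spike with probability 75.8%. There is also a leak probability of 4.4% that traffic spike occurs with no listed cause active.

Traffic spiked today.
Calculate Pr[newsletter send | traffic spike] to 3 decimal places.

Pr[newsletter send | traffic spike] ≈ 0.817

Under noisy-OR, P(traffic spike | causes) = 1 − (1−0.044)·∏(1−qᵢ) over the active causes.
Sum P(traffic spike|·) weighted by the priors over the 4 (viral social-media post, newsletter send) configurations:
  P(traffic spike) = 0.044×0.939×0.685 + 0.768648×0.939×0.315 + 0.634808×0.061×0.685 + 0.911624×0.061×0.315
        = 0.028301 + 0.227355 + 0.026525 + 0.017517 = 0.299698
Configurations with newsletter send contribute 0.244872, so
  P(newsletter send | traffic spike) = 0.244872 / 0.299698 ≈ 0.817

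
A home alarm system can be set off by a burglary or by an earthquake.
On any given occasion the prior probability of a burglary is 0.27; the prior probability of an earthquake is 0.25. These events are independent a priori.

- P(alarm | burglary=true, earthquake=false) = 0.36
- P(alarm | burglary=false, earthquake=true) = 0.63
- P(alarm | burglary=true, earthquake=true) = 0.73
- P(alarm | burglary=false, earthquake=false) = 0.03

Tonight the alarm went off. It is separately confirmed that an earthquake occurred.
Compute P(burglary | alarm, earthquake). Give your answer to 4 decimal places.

P(alarm | earthquake) = 0.63·0.73 + 0.73·0.27 = 0.459900 + 0.197100 = 0.657000
Of this, 0.197100 comes from 0.73·0.27 (the burglary=true cases).
Hence the posterior is 0.197100/0.657000 ≈ 0.3000.

P(burglary | alarm, earthquake) ≈ 0.3000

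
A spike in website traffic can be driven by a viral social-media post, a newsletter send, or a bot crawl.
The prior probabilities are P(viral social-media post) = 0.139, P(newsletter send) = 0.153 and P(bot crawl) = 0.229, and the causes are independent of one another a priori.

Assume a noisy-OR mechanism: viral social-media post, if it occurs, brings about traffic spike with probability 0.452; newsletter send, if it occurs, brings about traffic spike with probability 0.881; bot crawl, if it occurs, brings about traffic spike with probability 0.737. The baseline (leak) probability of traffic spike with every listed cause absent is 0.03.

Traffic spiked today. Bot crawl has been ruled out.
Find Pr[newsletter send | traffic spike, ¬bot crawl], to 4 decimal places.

Under noisy-OR, P(traffic spike | causes) = 1 − (1−0.03)·∏(1−qᵢ) over the active causes.
By total probability over the 4 (viral social-media post, newsletter send) configurations:
  P(traffic spike | ¬bot crawl) = 0.03×0.861×0.847 + 0.88457×0.861×0.153 + 0.46844×0.139×0.847 + 0.936744×0.139×0.153
        = 0.021878 + 0.116527 + 0.055151 + 0.019922 = 0.213478
Keeping only the newsletter send-present terms gives 0.136449, so
  P(newsletter send | traffic spike, ¬bot crawl) = 0.136449 / 0.213478 ≈ 0.6392

Pr[newsletter send | traffic spike, ¬bot crawl] ≈ 0.6392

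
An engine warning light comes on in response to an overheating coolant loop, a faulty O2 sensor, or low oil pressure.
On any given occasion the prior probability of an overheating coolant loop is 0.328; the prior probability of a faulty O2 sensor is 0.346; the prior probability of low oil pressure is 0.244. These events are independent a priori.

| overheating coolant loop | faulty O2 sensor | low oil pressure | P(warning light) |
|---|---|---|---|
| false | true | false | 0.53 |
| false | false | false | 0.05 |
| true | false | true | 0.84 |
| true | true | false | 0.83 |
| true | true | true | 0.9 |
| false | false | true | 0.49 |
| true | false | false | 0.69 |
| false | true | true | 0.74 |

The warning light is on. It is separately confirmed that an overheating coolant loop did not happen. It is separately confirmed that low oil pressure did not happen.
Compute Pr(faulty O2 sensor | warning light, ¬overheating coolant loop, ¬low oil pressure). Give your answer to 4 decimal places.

Pr(faulty O2 sensor | warning light, ¬overheating coolant loop, ¬low oil pressure) ≈ 0.8487

For the numerator, keep only faulty O2 sensor=true terms: 0.53*0.346 = 0.183380
Normalizer over all consistent configurations: 0.05*0.654 + 0.53*0.346 = 0.216080
P(faulty O2 sensor | warning light, ¬overheating coolant loop, ¬low oil pressure) = 0.183380/0.216080 ≈ 0.8487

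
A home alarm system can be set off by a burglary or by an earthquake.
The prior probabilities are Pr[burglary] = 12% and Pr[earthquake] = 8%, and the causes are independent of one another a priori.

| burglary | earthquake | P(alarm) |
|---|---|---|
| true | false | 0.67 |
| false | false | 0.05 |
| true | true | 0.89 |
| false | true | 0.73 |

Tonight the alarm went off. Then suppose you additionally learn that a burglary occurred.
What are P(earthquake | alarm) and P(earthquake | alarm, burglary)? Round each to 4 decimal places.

P(earthquake | alarm) ≈ 0.3437; P(earthquake | alarm, burglary) ≈ 0.1035

Enumerate the 4 (burglary, earthquake) configurations and weight by the priors:
  P(alarm) = 0.05*0.88*0.92 + 0.73*0.88*0.08 + 0.67*0.12*0.92 + 0.89*0.12*0.08
        = 0.040480 + 0.051392 + 0.073968 + 0.008544 = 0.174384
Keeping only the earthquake-present terms gives 0.059936, so
  P(earthquake | alarm) = 0.059936 / 0.174384 ≈ 0.3437

Now also conditioning on burglary=true:
For the numerator, keep only earthquake=true terms: 0.89×0.08 = 0.071200
The normalizing constant is 0.67×0.92 + 0.89×0.08 = 0.687600
Posterior = 0.071200 / 0.687600 ≈ 0.1035
— burglary explains away the evidence for earthquake.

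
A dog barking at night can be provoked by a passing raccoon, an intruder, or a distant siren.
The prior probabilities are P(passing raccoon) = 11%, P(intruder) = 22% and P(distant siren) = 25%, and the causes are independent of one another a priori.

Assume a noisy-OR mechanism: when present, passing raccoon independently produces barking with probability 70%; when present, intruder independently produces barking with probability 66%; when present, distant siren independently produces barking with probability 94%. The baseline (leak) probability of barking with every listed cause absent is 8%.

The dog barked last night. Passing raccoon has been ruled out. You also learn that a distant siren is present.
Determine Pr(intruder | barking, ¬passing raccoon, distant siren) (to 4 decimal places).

Pr(intruder | barking, ¬passing raccoon, distant siren) ≈ 0.2266

Under noisy-OR, P(barking | causes) = 1 − (1−0.08)·∏(1−qᵢ) over the active causes.
For the numerator, keep only intruder=true terms: 0.981232×0.22 = 0.215871
Normalizer over all consistent configurations: 0.9448×0.78 + 0.981232×0.22 = 0.952815
P(intruder | barking, ¬passing raccoon, distant siren) = 0.215871/0.952815 ≈ 0.2266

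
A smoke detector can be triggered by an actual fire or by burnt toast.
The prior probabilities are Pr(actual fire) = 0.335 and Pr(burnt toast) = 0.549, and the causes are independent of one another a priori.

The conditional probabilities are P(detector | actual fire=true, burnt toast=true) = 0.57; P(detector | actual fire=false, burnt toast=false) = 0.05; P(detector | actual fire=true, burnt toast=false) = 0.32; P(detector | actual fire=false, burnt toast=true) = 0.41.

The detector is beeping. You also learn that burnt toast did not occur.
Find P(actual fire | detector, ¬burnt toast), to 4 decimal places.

Sum P(detector|·) weighted by the priors over both values of actual fire:
  P(detector | ¬burnt toast) = 0.05*0.665 + 0.32*0.335
        = 0.033250 + 0.107200 = 0.140450
Keeping only the actual fire-present terms gives 0.107200, so
  P(actual fire | detector, ¬burnt toast) = 0.107200 / 0.140450 ≈ 0.7633

P(actual fire | detector, ¬burnt toast) ≈ 0.7633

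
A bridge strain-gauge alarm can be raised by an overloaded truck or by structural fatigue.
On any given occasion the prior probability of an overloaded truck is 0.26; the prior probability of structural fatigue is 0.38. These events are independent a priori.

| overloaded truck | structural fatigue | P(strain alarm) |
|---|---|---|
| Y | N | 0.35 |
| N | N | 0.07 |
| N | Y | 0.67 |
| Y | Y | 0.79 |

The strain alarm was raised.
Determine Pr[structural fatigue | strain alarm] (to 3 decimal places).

P(strain alarm) = 0.07×0.74×0.62 + 0.67×0.74×0.38 + 0.35×0.26×0.62 + 0.79×0.26×0.38 = 0.032116 + 0.188404 + 0.056420 + 0.078052 = 0.354992
Of this, 0.266456 comes from 0.188404 + 0.078052 (the structural fatigue=true cases).
Hence the posterior is 0.266456/0.354992 ≈ 0.751.

Pr[structural fatigue | strain alarm] ≈ 0.751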